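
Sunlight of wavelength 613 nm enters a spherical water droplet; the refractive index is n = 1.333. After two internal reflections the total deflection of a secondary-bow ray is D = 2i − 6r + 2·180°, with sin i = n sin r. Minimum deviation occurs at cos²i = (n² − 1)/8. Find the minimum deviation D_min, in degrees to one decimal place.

cos²i = (1.77689 − 1)/8 = 0.09711; i = arccos(0.31163) = 71.843°.
sin r = sin 71.843°/1.333 = 0.71283; r = 45.466°.
D_min = 2·71.843° − 6·45.466° + 360° = 230.891°.

230.9°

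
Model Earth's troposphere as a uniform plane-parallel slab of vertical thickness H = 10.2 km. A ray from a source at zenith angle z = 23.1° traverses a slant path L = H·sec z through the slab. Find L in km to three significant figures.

11.1 km

sec z = 1/cos 23.1° = 1.0872.
L = 10.2 × 1.0872 = 11.089 km.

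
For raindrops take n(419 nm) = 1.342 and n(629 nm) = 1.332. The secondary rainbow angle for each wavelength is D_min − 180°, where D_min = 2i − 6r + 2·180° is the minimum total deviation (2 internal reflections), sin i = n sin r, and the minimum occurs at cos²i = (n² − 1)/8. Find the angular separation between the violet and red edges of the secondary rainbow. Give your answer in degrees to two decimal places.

At 419 nm (n = 1.342): cos²i = 0.10012 → i = 71.554°, r = 44.981°, D_min = 233.222°, rainbow angle = 53.222°.
At 629 nm (n = 1.332): cos²i = 0.09678 → i = 71.875°, r = 45.520°, D_min = 230.628°, rainbow angle = 50.628°.
Angular width = |53.222° − 50.628°| = 2.594°.

2.59°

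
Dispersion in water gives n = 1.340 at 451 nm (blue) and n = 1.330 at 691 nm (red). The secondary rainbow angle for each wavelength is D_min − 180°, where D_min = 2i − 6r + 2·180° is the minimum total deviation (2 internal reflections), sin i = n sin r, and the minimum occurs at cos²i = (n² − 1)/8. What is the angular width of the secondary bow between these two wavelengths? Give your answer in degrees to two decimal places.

At 451 nm (n = 1.340): cos²i = 0.09945 → i = 71.618°, r = 45.088°, D_min = 232.709°, rainbow angle = 52.709°.
At 691 nm (n = 1.330): cos²i = 0.09611 → i = 71.940°, r = 45.630°, D_min = 230.101°, rainbow angle = 50.101°.
Angular width = |52.709° − 50.101°| = 2.608°.

2.61°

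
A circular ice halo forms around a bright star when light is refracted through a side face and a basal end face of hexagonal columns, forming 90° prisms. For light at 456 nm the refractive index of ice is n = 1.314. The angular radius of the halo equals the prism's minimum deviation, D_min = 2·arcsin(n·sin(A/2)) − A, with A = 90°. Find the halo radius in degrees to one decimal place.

46.6°

n·sin(A/2) = 1.314 × sin 45° = 1.314 × 0.7071 = 0.9291.
D_min = 2·arcsin(0.9291) − 90° = 2 × 68.301° − 90° = 46.602°.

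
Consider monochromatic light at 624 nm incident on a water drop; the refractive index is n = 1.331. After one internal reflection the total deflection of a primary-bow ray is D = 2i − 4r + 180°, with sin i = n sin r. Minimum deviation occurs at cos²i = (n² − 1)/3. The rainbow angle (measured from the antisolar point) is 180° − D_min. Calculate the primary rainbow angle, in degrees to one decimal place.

cos²i = (1.77156 − 1)/3 = 0.25719; i = arccos(0.50714) = 59.527°.
sin r = sin 59.527°/1.331 = 0.64753; r = 40.356°.
D_min = 2·59.527° − 4·40.356° + 180° = 137.630°.
Rainbow angle = 180° − D_min = 42.370°.

42.4°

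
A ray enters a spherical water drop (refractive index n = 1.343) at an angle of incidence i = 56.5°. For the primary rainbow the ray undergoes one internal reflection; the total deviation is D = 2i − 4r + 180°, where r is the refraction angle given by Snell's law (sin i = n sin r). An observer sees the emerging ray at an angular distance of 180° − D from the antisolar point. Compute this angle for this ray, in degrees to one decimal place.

sin r = sin 56.5° / 1.343 = 0.8339/1.343 = 0.6209; r = 38.38°.
D = 2·56.5° − 4·38.38° + 180° = 113.00° − 153.53° + 180° = 139.47°.
Angle from antisolar point = 180° − D = 40.53°.

40.5°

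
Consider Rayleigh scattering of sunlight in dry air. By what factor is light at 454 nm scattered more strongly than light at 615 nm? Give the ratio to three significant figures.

3.37

Rayleigh scattering ∝ λ⁻⁴, so the ratio of coefficients is the inverse fourth power of the wavelength ratio.
σ(454)/σ(615) = (615/454)⁴ = (1.3546)⁴ = 3.367.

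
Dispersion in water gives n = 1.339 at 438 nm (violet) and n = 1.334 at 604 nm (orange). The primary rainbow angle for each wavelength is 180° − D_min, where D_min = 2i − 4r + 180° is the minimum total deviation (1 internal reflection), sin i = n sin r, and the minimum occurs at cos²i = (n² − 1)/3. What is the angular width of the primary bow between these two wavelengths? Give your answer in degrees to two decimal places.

At 438 nm (n = 1.339): cos²i = 0.26431 → i = 59.062°, r = 39.834°, D_min = 138.786°, rainbow angle = 41.214°.
At 604 nm (n = 1.334): cos²i = 0.25985 → i = 59.352°, r = 40.159°, D_min = 138.067°, rainbow angle = 41.933°.
Angular width = |41.214° − 41.933°| = 0.719°.

0.72°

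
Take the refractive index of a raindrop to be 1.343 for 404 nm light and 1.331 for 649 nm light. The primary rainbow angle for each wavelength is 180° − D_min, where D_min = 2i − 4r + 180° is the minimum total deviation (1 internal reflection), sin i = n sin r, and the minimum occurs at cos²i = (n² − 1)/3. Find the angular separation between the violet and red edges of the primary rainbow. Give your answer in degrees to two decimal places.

1.72°

At 404 nm (n = 1.343): cos²i = 0.26788 → i = 58.830°, r = 39.577°, D_min = 139.354°, rainbow angle = 40.646°.
At 649 nm (n = 1.331): cos²i = 0.25719 → i = 59.527°, r = 40.356°, D_min = 137.630°, rainbow angle = 42.370°.
Angular width = |40.646° − 42.370°| = 1.724°.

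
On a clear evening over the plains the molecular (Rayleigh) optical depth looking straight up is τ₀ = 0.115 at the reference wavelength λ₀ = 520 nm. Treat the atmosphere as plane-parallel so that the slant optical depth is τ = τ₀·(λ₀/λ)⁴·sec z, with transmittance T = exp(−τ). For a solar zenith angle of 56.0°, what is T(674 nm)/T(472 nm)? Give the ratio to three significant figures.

1.26

Airmass: sec 56.0° = 1.7883.
τ(674 nm) = 0.115 × (520/674)⁴ × 1.7883 = 0.115 × 0.3543 × 1.7883 = 0.0729.
τ(472 nm) = 0.115 × (520/472)⁴ × 1.7883 = 0.115 × 1.4731 × 1.7883 = 0.3030.
T(674)/T(472) = exp(τ_B − τ_A) = exp(0.2301) = 1.2587.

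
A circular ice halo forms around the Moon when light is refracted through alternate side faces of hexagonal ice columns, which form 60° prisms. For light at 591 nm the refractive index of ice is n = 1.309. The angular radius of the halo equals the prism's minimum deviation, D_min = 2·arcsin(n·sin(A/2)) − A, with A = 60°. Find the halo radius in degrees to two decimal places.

21.76°

n·sin(A/2) = 1.309 × sin 30° = 1.309 × 0.5000 = 0.6545.
D_min = 2·arcsin(0.6545) − 60° = 2 × 40.882° − 60° = 21.763°.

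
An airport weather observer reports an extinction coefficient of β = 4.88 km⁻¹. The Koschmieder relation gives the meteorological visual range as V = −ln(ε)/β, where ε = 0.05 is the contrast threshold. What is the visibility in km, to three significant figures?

V = −ln(0.05) / 4.88 = 2.996 / 4.88 = 0.6139 km.

0.614 km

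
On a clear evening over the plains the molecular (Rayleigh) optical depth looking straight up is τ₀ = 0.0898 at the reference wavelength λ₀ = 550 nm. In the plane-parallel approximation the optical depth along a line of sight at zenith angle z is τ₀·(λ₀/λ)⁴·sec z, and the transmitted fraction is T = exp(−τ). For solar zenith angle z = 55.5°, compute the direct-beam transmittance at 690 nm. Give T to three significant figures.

0.938

sec 55.5° = 1.7655.
τ = 0.0898 × (550/690)⁴ × 1.7655 = 0.0898 × 0.4037 × 1.7655 = 0.0640.
T = exp(−0.0640) = 0.9380.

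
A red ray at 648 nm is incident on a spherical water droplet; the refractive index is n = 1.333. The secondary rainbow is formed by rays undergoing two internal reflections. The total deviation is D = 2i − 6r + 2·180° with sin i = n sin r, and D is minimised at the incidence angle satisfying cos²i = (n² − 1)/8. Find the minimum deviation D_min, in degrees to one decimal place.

cos²i = (1.77689 − 1)/8 = 0.09711; i = arccos(0.31163) = 71.843°.
sin r = sin 71.843°/1.333 = 0.71283; r = 45.466°.
D_min = 2·71.843° − 6·45.466° + 360° = 230.891°.

230.9°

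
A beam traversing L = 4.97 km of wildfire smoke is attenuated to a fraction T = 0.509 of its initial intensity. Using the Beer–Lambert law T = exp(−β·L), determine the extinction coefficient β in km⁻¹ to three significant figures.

Beer–Lambert: T = exp(−βL) ⇒ β = −ln(T)/L = −ln(0.509)/4.97 = 0.6753/4.97 = 0.1359 km⁻¹.

0.136 km⁻¹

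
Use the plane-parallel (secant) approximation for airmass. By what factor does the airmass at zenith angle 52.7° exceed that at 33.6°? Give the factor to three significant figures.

X(52.7°)/X(33.6°) = sec 52.7° / sec 33.6° = cos 33.6° / cos 52.7° = 0.8329/0.6060 = 1.3745.

1.37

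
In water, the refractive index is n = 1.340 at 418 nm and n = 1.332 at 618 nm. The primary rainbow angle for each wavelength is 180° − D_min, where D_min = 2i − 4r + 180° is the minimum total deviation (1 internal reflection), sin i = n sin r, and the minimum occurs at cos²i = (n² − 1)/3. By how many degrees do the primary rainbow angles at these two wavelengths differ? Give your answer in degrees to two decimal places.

1.15°

At 418 nm (n = 1.340): cos²i = 0.26520 → i = 59.004°, r = 39.770°, D_min = 138.929°, rainbow angle = 41.071°.
At 618 nm (n = 1.332): cos²i = 0.25807 → i = 59.469°, r = 40.290°, D_min = 137.776°, rainbow angle = 42.224°.
Angular width = |41.071° − 42.224°| = 1.153°.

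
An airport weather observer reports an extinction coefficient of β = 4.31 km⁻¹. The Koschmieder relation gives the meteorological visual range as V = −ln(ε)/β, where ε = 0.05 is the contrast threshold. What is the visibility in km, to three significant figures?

V = −ln(0.05) / 4.31 = 2.996 / 4.31 = 0.6951 km.

0.695 km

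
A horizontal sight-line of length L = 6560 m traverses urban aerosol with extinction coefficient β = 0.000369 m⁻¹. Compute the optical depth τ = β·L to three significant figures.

τ = β·L = 0.000369 × 6560 = 2.4206.

2.42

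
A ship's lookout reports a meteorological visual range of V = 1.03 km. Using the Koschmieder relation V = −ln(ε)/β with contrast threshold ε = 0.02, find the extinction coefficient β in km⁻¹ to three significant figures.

β = −ln(0.02) / V = 3.912 / 1.03 = 3.7981 km⁻¹.

3.80 km⁻¹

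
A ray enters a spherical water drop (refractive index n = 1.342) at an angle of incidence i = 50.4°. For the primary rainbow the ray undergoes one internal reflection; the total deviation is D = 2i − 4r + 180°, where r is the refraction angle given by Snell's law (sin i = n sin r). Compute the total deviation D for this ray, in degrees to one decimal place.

140.6°

sin r = sin 50.4° / 1.342 = 0.7705/1.342 = 0.5742; r = 35.04°.
D = 2·50.4° − 4·35.04° + 180° = 100.80° − 140.16° + 180° = 140.64°.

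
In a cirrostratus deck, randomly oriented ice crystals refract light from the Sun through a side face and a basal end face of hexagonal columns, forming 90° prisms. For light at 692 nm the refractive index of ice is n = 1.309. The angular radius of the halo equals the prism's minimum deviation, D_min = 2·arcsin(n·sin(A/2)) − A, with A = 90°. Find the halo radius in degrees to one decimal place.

n·sin(A/2) = 1.309 × sin 45° = 1.309 × 0.7071 = 0.9256.
D_min = 2·arcsin(0.9256) − 90° = 2 × 67.759° − 90° = 45.519°.

45.5°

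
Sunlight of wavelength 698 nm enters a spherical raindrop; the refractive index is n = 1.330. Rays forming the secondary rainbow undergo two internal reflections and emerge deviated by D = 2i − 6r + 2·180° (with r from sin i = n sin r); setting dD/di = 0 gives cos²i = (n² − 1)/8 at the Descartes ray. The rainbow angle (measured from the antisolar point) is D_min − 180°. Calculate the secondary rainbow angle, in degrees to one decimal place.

cos²i = (1.76890 − 1)/8 = 0.09611; i = arccos(0.31002) = 71.940°.
sin r = sin 71.940°/1.330 = 0.71483; r = 45.630°.
D_min = 2·71.940° − 6·45.630° + 360° = 230.101°.
Rainbow angle = D_min − 180° = 50.101°.

50.1°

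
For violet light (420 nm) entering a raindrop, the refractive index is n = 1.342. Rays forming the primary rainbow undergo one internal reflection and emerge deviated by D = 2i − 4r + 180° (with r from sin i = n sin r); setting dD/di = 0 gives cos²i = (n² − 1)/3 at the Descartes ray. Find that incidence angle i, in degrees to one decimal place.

58.9°

cos²i = (1.342² − 1)/3 = (1.80096 − 1)/3 = 0.26699.
cos i = 0.51671, so i = 58.888°.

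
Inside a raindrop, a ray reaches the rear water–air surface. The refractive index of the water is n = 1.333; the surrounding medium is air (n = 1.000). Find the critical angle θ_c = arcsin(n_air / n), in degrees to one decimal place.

sin θ_c = n_air / n = 1.000 / 1.333 = 0.7502.
θ_c = arcsin(0.7502) = 48.61°.

48.6°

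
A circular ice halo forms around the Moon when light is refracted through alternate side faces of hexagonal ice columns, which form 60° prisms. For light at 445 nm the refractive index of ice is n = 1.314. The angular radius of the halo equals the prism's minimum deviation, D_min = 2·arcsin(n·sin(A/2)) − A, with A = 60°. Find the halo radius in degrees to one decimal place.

22.1°

n·sin(A/2) = 1.314 × sin 30° = 1.314 × 0.5000 = 0.6570.
D_min = 2·arcsin(0.6570) − 60° = 2 × 41.071° − 60° = 22.143°.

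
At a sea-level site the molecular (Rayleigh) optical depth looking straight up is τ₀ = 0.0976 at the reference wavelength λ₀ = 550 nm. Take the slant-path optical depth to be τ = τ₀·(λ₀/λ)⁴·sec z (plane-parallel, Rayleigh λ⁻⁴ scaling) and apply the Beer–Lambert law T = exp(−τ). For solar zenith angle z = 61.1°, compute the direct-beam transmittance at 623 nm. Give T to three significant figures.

0.885

sec 61.1° = 2.0692.
τ = 0.0976 × (550/623)⁴ × 2.0692 = 0.0976 × 0.6074 × 2.0692 = 0.1227.
T = exp(−0.1227) = 0.8846.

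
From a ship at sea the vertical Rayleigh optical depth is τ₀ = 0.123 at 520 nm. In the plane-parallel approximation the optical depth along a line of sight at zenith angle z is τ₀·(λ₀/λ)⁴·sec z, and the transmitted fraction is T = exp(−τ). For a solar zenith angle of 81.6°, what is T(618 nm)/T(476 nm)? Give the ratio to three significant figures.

Airmass: sec 81.6° = 6.8454.
τ(618 nm) = 0.123 × (520/618)⁴ × 6.8454 = 0.123 × 0.5013 × 6.8454 = 0.4221.
τ(476 nm) = 0.123 × (520/476)⁴ × 6.8454 = 0.123 × 1.4242 × 6.8454 = 1.1992.
T(618)/T(476) = exp(τ_B − τ_A) = exp(0.7771) = 2.1753.

2.18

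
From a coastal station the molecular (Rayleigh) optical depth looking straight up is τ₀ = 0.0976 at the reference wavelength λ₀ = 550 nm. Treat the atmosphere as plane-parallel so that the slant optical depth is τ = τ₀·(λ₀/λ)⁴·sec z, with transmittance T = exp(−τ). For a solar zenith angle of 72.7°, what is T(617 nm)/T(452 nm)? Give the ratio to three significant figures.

1.67

Airmass: sec 72.7° = 3.3628.
τ(617 nm) = 0.0976 × (550/617)⁴ × 3.3628 = 0.0976 × 0.6314 × 3.3628 = 0.2072.
τ(452 nm) = 0.0976 × (550/452)⁴ × 3.3628 = 0.0976 × 2.1923 × 3.3628 = 0.7195.
T(617)/T(452) = exp(τ_B − τ_A) = exp(0.5123) = 1.6691.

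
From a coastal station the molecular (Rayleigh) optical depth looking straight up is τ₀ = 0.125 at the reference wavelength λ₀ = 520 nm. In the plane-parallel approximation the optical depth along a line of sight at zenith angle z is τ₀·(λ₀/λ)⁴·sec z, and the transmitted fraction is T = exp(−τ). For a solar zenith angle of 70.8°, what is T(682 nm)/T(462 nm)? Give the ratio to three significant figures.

1.62

Airmass: sec 70.8° = 3.0407.
τ(682 nm) = 0.125 × (520/682)⁴ × 3.0407 = 0.125 × 0.3380 × 3.0407 = 0.1285.
τ(462 nm) = 0.125 × (520/462)⁴ × 3.0407 = 0.125 × 1.6049 × 3.0407 = 0.6100.
T(682)/T(462) = exp(τ_B − τ_A) = exp(0.4815) = 1.6186.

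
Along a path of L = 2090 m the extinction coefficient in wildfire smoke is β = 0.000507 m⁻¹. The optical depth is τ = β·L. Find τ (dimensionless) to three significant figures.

τ = β·L = 0.000507 × 2090 = 1.0596.

1.06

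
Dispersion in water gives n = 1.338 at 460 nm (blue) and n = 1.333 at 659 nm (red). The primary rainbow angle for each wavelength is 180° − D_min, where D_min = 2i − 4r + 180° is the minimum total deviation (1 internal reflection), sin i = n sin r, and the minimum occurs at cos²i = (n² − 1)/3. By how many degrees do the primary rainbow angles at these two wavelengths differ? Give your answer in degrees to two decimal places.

At 460 nm (n = 1.338): cos²i = 0.26341 → i = 59.120°, r = 39.899°, D_min = 138.643°, rainbow angle = 41.357°.
At 659 nm (n = 1.333): cos²i = 0.25896 → i = 59.410°, r = 40.225°, D_min = 137.922°, rainbow angle = 42.078°.
Angular width = |41.357° − 42.078°| = 0.722°.

0.72°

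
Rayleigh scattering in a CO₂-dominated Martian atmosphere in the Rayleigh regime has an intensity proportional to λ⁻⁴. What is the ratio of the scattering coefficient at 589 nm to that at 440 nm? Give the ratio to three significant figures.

0.311

Rayleigh scattering ∝ λ⁻⁴, so the ratio of coefficients is the inverse fourth power of the wavelength ratio.
σ(589)/σ(440) = (440/589)⁴ = (0.7470)⁴ = 0.3114.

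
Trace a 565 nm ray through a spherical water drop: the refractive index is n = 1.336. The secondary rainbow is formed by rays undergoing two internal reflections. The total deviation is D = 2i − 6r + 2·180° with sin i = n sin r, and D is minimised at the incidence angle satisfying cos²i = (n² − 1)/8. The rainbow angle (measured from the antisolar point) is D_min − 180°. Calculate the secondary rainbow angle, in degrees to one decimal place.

cos²i = (1.78490 − 1)/8 = 0.09811; i = arccos(0.31323) = 71.746°.
sin r = sin 71.746°/1.336 = 0.71084; r = 45.303°.
D_min = 2·71.746° − 6·45.303° + 360° = 231.674°.
Rainbow angle = D_min − 180° = 51.674°.

51.7°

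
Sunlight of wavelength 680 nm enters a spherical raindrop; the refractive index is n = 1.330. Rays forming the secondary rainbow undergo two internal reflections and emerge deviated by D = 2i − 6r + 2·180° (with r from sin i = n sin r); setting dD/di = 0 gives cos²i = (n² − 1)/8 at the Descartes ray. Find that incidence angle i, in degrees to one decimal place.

cos²i = (1.330² − 1)/8 = (1.76890 − 1)/8 = 0.09611.
cos i = 0.31002, so i = 71.940°.

71.9°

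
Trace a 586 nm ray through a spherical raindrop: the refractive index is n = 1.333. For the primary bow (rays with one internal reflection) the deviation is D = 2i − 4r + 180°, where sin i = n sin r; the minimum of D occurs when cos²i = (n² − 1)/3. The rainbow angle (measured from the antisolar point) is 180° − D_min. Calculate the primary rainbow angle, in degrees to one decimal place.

42.1°

cos²i = (1.77689 − 1)/3 = 0.25896; i = arccos(0.50888) = 59.410°.
sin r = sin 59.410°/1.333 = 0.64579; r = 40.225°.
D_min = 2·59.410° − 4·40.225° + 180° = 137.922°.
Rainbow angle = 180° − D_min = 42.078°.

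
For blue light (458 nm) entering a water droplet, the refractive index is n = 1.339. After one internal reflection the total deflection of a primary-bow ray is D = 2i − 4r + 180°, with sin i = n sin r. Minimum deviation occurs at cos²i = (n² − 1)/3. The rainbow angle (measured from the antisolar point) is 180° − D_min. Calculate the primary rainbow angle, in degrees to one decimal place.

cos²i = (1.79292 − 1)/3 = 0.26431; i = arccos(0.51411) = 59.062°.
sin r = sin 59.062°/1.339 = 0.64057; r = 39.834°.
D_min = 2·59.062° − 4·39.834° + 180° = 138.786°.
Rainbow angle = 180° − D_min = 41.214°.

41.2°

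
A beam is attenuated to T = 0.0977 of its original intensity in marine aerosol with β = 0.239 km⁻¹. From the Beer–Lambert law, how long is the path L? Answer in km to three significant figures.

Beer–Lambert: T = exp(−βL) ⇒ L = −ln(T)/β = −ln(0.0977)/0.239 = 2.3259/0.239 = 9.732 km.

9.73 km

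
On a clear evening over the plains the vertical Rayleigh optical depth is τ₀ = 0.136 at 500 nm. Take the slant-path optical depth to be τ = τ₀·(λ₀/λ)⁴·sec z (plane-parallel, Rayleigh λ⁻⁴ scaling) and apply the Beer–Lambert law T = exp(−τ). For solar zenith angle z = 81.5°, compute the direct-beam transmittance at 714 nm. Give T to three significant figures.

sec 81.5° = 6.7655.
τ = 0.136 × (500/714)⁴ × 6.7655 = 0.136 × 0.2405 × 6.7655 = 0.2213.
T = exp(−0.2213) = 0.8015.

0.801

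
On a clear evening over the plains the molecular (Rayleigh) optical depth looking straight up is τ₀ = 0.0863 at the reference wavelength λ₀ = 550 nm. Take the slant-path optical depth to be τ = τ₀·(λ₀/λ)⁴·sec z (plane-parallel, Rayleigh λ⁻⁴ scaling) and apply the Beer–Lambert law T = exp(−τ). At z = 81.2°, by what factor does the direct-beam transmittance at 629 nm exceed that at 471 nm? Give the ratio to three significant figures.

2.05

Airmass: sec 81.2° = 6.5366.
τ(629 nm) = 0.0863 × (550/629)⁴ × 6.5366 = 0.0863 × 0.5846 × 6.5366 = 0.3298.
τ(471 nm) = 0.0863 × (550/471)⁴ × 6.5366 = 0.0863 × 1.8594 × 6.5366 = 1.0489.
T(629)/T(471) = exp(τ_B − τ_A) = exp(0.7191) = 2.0526.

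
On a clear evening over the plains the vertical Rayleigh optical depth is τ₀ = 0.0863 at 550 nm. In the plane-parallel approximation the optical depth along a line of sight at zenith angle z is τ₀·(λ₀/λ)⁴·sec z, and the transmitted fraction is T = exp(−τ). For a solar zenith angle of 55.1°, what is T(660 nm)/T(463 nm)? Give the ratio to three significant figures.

1.26

Airmass: sec 55.1° = 1.7478.
τ(660 nm) = 0.0863 × (550/660)⁴ × 1.7478 = 0.0863 × 0.4823 × 1.7478 = 0.0727.
τ(463 nm) = 0.0863 × (550/463)⁴ × 1.7478 = 0.0863 × 1.9913 × 1.7478 = 0.3004.
T(660)/T(463) = exp(τ_B − τ_A) = exp(0.2276) = 1.2556.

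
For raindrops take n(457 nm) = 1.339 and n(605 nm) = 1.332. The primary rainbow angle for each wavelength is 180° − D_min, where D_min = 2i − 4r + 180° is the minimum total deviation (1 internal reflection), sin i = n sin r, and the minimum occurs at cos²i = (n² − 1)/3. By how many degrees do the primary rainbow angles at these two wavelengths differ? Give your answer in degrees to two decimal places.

At 457 nm (n = 1.339): cos²i = 0.26431 → i = 59.062°, r = 39.834°, D_min = 138.786°, rainbow angle = 41.214°.
At 605 nm (n = 1.332): cos²i = 0.25807 → i = 59.469°, r = 40.290°, D_min = 137.776°, rainbow angle = 42.224°.
Angular width = |41.214° − 42.224°| = 1.010°.

1.01°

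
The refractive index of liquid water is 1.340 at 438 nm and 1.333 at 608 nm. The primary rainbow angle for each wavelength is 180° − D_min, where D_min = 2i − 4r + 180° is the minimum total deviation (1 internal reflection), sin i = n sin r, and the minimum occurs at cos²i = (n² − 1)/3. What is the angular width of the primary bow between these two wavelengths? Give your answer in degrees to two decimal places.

At 438 nm (n = 1.340): cos²i = 0.26520 → i = 59.004°, r = 39.770°, D_min = 138.929°, rainbow angle = 41.071°.
At 608 nm (n = 1.333): cos²i = 0.25896 → i = 59.410°, r = 40.225°, D_min = 137.922°, rainbow angle = 42.078°.
Angular width = |41.071° − 42.078°| = 1.007°.

1.01°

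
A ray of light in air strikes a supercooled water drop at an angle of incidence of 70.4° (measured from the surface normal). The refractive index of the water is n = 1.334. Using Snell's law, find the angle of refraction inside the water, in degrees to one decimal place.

Snell: sin θ_r = sin θ_i / n = sin 70.4° / 1.334 = 0.9421 / 1.334 = 0.7062.
θ_r = arcsin(0.7062) = 44.93°.

44.9°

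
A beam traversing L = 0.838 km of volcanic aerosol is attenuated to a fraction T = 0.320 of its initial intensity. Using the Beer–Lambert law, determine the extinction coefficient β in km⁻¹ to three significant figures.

Beer–Lambert: T = exp(−βL) ⇒ β = −ln(T)/L = −ln(0.320)/0.838 = 1.1394/0.838 = 1.36 km⁻¹.

1.36 km⁻¹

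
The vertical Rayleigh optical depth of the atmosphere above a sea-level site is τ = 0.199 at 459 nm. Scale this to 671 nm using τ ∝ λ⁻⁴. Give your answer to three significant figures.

0.0436

τ(671 nm) = τ(459 nm) × (459/671)⁴ = 0.199 × (0.6841)⁴ = 0.199 × 0.2190 = 0.0436.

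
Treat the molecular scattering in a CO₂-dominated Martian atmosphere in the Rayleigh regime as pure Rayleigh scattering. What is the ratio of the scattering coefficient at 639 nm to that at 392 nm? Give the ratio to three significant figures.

Rayleigh scattering ∝ λ⁻⁴, so the ratio of coefficients is the inverse fourth power of the wavelength ratio.
σ(639)/σ(392) = (392/639)⁴ = (0.6135)⁴ = 0.1416.

0.142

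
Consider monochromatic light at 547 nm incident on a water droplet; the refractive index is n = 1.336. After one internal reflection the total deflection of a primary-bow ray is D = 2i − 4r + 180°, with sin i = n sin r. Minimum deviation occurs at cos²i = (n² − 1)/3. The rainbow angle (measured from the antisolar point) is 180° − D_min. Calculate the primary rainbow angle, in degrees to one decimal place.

41.6°

cos²i = (1.78490 − 1)/3 = 0.26163; i = arccos(0.51150) = 59.236°.
sin r = sin 59.236°/1.336 = 0.64318; r = 40.029°.
D_min = 2·59.236° − 4·40.029° + 180° = 138.356°.
Rainbow angle = 180° − D_min = 41.644°.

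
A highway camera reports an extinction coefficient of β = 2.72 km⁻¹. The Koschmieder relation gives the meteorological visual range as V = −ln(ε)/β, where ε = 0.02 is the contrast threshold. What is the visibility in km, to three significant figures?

V = −ln(0.02) / 2.72 = 3.912 / 2.72 = 1.4382 km.

1.44 km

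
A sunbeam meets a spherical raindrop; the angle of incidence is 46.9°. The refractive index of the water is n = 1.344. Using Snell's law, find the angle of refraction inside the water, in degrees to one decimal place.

Snell: sin θ_r = sin θ_i / n = sin 46.9° / 1.344 = 0.7302 / 1.344 = 0.5433.
θ_r = arcsin(0.5433) = 32.91°.

32.9°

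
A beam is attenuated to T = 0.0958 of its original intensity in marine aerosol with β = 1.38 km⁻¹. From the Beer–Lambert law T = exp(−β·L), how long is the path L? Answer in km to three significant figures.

Beer–Lambert: T = exp(−βL) ⇒ L = −ln(T)/β = −ln(0.0958)/1.38 = 2.3455/1.38 = 1.7 km.

1.70 km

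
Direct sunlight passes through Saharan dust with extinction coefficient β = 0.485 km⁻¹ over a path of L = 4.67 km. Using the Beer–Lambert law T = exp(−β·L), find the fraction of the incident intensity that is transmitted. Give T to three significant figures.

0.104

τ = β·L = 0.485 × 4.67 = 2.2649.
T = exp(−2.2649) = 0.1038.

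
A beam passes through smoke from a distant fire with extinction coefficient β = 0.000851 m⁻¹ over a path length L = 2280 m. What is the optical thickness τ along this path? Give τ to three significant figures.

1.94

τ = β·L = 0.000851 × 2280 = 1.9403.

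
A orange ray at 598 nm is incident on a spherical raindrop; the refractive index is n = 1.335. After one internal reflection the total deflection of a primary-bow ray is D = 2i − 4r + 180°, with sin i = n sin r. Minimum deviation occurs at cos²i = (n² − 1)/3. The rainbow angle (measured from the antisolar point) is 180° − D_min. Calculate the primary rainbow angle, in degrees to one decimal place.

cos²i = (1.78222 − 1)/3 = 0.26074; i = arccos(0.51063) = 59.294°.
sin r = sin 59.294°/1.335 = 0.64405; r = 40.094°.
D_min = 2·59.294° − 4·40.094° + 180° = 138.212°.
Rainbow angle = 180° − D_min = 41.788°.

41.8°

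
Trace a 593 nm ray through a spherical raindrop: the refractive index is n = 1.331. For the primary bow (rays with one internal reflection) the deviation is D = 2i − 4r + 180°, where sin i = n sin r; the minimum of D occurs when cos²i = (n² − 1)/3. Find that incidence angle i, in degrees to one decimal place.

cos²i = (1.331² − 1)/3 = (1.77156 − 1)/3 = 0.25719.
cos i = 0.50714, so i = 59.527°.

59.5°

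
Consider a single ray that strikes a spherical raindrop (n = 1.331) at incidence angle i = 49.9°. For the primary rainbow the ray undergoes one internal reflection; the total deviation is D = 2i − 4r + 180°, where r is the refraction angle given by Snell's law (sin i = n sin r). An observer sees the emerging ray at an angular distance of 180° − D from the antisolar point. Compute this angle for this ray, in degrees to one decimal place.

40.5°

sin r = sin 49.9° / 1.331 = 0.7649/1.331 = 0.5747; r = 35.08°.
D = 2·49.9° − 4·35.08° + 180° = 99.80° − 140.31° + 180° = 139.49°.
Angle from antisolar point = 180° − D = 40.51°.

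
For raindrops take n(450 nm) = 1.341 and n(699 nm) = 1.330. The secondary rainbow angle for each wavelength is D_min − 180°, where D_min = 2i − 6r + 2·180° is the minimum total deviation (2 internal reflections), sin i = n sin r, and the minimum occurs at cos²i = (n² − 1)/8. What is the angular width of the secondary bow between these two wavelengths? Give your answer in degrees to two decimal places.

At 450 nm (n = 1.341): cos²i = 0.09979 → i = 71.586°, r = 45.034°, D_min = 232.966°, rainbow angle = 52.966°.
At 699 nm (n = 1.330): cos²i = 0.09611 → i = 71.940°, r = 45.630°, D_min = 230.101°, rainbow angle = 50.101°.
Angular width = |52.966° − 50.101°| = 2.865°.

2.86°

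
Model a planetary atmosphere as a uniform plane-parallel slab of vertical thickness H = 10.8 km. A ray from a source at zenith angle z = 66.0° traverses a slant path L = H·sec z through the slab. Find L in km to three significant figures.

sec z = 1/cos 66.0° = 2.4586.
L = 10.8 × 2.4586 = 26.553 km.

26.6 km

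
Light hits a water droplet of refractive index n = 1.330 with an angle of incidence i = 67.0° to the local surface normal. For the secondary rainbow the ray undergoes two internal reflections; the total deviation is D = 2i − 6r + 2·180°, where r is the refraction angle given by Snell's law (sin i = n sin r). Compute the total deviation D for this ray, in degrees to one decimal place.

231.2°

sin r = sin 67.0° / 1.330 = 0.9205/1.330 = 0.6921; r = 43.80°.
D = 2·67.0° − 6·43.80° + 2·180° = 134.00° − 262.78° + 360° = 231.22°.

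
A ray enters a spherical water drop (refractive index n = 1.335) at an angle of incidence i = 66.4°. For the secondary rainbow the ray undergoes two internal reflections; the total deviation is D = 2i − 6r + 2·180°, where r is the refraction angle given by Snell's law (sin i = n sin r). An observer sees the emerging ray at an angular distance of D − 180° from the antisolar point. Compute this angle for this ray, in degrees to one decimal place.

52.7°

sin r = sin 66.4° / 1.335 = 0.9164/1.335 = 0.6864; r = 43.35°.
D = 2·66.4° − 6·43.35° + 2·180° = 132.80° − 260.08° + 360° = 232.72°.
Angle from antisolar point = D − 180° = 52.72°.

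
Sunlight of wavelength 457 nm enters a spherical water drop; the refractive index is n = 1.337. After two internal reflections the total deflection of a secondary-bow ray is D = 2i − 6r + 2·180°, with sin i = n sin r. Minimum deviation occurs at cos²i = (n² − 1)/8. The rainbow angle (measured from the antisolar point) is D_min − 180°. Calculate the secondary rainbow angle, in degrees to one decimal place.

51.9°

cos²i = (1.78757 − 1)/8 = 0.09845; i = arccos(0.31376) = 71.714°.
sin r = sin 71.714°/1.337 = 0.71017; r = 45.249°.
D_min = 2·71.714° − 6·45.249° + 360° = 231.934°.
Rainbow angle = D_min − 180° = 51.934°.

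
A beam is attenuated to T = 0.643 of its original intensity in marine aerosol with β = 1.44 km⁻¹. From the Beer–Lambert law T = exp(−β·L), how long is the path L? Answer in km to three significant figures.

0.307 km

Beer–Lambert: T = exp(−βL) ⇒ L = −ln(T)/β = −ln(0.643)/1.44 = 0.4416/1.44 = 0.3067 km.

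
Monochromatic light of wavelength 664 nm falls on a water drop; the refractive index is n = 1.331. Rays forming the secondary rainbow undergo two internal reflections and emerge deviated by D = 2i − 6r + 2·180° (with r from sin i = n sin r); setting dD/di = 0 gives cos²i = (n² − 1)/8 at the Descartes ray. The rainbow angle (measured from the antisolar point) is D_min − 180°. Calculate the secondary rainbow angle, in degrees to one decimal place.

cos²i = (1.77156 − 1)/8 = 0.09645; i = arccos(0.31056) = 71.907°.
sin r = sin 71.907°/1.331 = 0.71417; r = 45.575°.
D_min = 2·71.907° − 6·45.575° + 360° = 230.365°.
Rainbow angle = D_min − 180° = 50.365°.

50.4°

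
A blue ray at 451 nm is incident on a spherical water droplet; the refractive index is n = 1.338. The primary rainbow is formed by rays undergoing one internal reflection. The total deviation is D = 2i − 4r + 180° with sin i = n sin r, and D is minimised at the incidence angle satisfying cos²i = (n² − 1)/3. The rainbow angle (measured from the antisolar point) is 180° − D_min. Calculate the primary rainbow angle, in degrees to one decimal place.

41.4°

cos²i = (1.79024 − 1)/3 = 0.26341; i = arccos(0.51324) = 59.120°.
sin r = sin 59.120°/1.338 = 0.64144; r = 39.899°.
D_min = 2·59.120° − 4·39.899° + 180° = 138.643°.
Rainbow angle = 180° − D_min = 41.357°.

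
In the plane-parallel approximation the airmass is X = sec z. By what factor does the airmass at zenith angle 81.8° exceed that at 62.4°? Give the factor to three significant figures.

3.25

X(81.8°)/X(62.4°) = sec 81.8° / sec 62.4° = cos 62.4° / cos 81.8° = 0.4633/0.1426 = 3.2483.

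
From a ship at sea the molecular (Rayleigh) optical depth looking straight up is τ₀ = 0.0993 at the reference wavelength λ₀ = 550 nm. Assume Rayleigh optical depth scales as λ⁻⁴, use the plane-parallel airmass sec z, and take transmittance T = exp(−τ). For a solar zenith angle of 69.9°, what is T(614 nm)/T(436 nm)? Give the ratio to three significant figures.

1.73

Airmass: sec 69.9° = 2.9099.
τ(614 nm) = 0.0993 × (550/614)⁴ × 2.9099 = 0.0993 × 0.6438 × 2.9099 = 0.1860.
τ(436 nm) = 0.0993 × (550/436)⁴ × 2.9099 = 0.0993 × 2.5322 × 2.9099 = 0.7317.
T(614)/T(436) = exp(τ_B − τ_A) = exp(0.5457) = 1.7257.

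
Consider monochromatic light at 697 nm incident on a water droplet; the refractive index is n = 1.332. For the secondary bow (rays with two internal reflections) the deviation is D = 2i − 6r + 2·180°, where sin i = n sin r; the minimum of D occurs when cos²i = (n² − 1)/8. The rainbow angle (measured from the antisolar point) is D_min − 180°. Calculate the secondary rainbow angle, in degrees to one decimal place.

cos²i = (1.77422 − 1)/8 = 0.09678; i = arccos(0.31109) = 71.875°.
sin r = sin 71.875°/1.332 = 0.71350; r = 45.520°.
D_min = 2·71.875° − 6·45.520° + 360° = 230.628°.
Rainbow angle = D_min − 180° = 50.628°.

50.6°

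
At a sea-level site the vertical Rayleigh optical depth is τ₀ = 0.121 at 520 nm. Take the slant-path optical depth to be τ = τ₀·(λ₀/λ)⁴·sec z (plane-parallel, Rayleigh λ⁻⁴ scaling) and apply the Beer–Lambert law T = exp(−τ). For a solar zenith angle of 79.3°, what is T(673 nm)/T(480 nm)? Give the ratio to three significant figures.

1.95

Airmass: sec 79.3° = 5.3860.
τ(673 nm) = 0.121 × (520/673)⁴ × 5.3860 = 0.121 × 0.3564 × 5.3860 = 0.2323.
τ(480 nm) = 0.121 × (520/480)⁴ × 5.3860 = 0.121 × 1.3774 × 5.3860 = 0.8976.
T(673)/T(480) = exp(τ_B − τ_A) = exp(0.6654) = 1.9452.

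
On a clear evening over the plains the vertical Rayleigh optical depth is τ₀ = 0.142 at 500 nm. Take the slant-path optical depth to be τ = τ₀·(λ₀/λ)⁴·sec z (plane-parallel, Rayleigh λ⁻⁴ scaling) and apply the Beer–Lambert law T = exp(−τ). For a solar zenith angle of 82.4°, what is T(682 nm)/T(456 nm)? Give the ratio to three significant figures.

Airmass: sec 82.4° = 7.5611.
τ(682 nm) = 0.142 × (500/682)⁴ × 7.5611 = 0.142 × 0.2889 × 7.5611 = 0.3102.
τ(456 nm) = 0.142 × (500/456)⁴ × 7.5611 = 0.142 × 1.4455 × 7.5611 = 1.5520.
T(682)/T(456) = exp(τ_B − τ_A) = exp(1.2418) = 3.4619.

3.46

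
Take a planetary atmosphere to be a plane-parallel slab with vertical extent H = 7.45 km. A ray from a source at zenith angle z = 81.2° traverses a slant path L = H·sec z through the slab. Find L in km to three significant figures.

48.7 km

sec z = 1/cos 81.2° = 6.5366.
L = 7.45 × 6.5366 = 48.697 km.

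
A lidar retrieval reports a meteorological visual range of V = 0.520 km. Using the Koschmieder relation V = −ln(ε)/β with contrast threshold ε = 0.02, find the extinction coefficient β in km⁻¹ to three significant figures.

β = −ln(0.02) / V = 3.912 / 0.520 = 7.5231 km⁻¹.

7.52 km⁻¹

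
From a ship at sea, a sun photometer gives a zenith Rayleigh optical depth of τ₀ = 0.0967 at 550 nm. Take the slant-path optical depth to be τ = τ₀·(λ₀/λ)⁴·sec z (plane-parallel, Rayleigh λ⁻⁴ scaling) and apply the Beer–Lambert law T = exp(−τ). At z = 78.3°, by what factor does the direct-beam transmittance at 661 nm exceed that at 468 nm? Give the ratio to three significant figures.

Airmass: sec 78.3° = 4.9313.
τ(661 nm) = 0.0967 × (550/661)⁴ × 4.9313 = 0.0967 × 0.4793 × 4.9313 = 0.2286.
τ(468 nm) = 0.0967 × (550/468)⁴ × 4.9313 = 0.0967 × 1.9075 × 4.9313 = 0.9096.
T(661)/T(468) = exp(τ_B − τ_A) = exp(0.6810) = 1.9759.

1.98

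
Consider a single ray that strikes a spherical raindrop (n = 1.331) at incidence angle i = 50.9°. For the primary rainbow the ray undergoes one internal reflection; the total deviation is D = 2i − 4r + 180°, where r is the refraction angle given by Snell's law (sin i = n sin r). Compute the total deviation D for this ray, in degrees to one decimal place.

139.1°

sin r = sin 50.9° / 1.331 = 0.7760/1.331 = 0.5831; r = 35.67°.
D = 2·50.9° − 4·35.67° + 180° = 101.80° − 142.66° + 180° = 139.14°.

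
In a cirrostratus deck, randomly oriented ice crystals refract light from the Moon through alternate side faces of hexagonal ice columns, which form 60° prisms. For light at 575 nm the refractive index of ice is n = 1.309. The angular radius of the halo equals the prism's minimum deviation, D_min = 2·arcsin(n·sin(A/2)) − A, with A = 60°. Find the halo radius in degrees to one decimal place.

n·sin(A/2) = 1.309 × sin 30° = 1.309 × 0.5000 = 0.6545.
D_min = 2·arcsin(0.6545) − 60° = 2 × 40.882° − 60° = 21.763°.

21.8°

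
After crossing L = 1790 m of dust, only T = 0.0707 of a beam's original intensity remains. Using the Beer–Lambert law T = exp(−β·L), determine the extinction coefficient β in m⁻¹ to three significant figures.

Beer–Lambert: T = exp(−βL) ⇒ β = −ln(T)/L = −ln(0.0707)/1790 = 2.6493/1790 = 0.00148 m⁻¹.

0.00148 m⁻¹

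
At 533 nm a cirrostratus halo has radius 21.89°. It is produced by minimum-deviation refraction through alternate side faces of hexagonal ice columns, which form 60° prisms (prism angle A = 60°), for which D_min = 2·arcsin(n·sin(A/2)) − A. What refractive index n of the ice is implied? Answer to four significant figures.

1.311

Rearranging: n = sin((D_min + A)/2) / sin(A/2).
(D_min + A)/2 = (21.89° + 60°)/2 = 40.945°.
n = sin 40.945° / sin 30° = 0.6553 / 0.5000 = 1.3107.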